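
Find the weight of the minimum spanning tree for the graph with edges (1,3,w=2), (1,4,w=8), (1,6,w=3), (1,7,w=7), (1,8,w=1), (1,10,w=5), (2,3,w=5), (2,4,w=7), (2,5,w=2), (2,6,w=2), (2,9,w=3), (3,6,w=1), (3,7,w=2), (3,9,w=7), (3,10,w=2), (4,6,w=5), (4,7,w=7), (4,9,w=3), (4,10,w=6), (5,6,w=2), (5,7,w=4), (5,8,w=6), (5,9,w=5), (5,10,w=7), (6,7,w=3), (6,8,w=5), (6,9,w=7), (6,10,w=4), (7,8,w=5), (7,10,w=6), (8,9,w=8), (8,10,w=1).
17 (MST edges: (1,3,w=2), (1,8,w=1), (2,5,w=2), (2,6,w=2), (2,9,w=3), (3,6,w=1), (3,7,w=2), (4,9,w=3), (8,10,w=1); sum of weights 2 + 1 + 2 + 2 + 3 + 1 + 2 + 3 + 1 = 17)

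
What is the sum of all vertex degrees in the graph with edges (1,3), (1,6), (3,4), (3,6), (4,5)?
10 (handshake: sum of degrees = 2|E| = 2 x 5 = 10)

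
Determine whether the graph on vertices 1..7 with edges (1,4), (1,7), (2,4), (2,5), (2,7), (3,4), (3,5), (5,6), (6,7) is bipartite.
Yes. Partition: {1, 2, 3, 6}, {4, 5, 7}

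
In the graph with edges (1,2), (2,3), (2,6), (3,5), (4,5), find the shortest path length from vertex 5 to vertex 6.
3 (path: 5 -> 3 -> 2 -> 6, 3 edges)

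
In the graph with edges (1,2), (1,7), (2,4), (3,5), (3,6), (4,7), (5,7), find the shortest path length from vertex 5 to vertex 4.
2 (path: 5 -> 7 -> 4, 2 edges)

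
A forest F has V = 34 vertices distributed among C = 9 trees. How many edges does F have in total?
25 (Each of the 9 component trees on V_i vertices has V_i - 1 edges; summing gives V - C = 34 - 9 = 25)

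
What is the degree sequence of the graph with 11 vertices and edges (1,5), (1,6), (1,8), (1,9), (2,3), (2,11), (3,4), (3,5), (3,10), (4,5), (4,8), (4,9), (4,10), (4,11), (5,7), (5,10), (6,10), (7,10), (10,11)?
[6, 6, 5, 4, 4, 3, 2, 2, 2, 2, 2] (degrees: deg(1)=4, deg(2)=2, deg(3)=4, deg(4)=6, deg(5)=5, deg(6)=2, deg(7)=2, deg(8)=2, deg(9)=2, deg(10)=6, deg(11)=3)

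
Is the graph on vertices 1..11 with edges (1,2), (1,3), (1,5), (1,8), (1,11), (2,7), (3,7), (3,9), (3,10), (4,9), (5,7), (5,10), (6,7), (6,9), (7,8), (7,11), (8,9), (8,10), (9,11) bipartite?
Yes. Partition: {1, 7, 9, 10}, {2, 3, 4, 5, 6, 8, 11}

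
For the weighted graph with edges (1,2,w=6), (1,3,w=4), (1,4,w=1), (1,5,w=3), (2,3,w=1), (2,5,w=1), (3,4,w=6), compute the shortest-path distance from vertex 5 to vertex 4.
4 (path: 5 -> 1 -> 4; weights 3 + 1 = 4)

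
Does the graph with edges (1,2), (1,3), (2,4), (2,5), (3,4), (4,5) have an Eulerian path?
Yes (the graph is connected and exactly 2 vertices have odd degree: {2, 4}; any Eulerian path must start and end at those)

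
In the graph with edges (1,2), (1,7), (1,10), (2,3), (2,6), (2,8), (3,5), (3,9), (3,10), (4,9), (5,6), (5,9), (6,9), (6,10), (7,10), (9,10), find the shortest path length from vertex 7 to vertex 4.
3 (path: 7 -> 10 -> 9 -> 4, 3 edges)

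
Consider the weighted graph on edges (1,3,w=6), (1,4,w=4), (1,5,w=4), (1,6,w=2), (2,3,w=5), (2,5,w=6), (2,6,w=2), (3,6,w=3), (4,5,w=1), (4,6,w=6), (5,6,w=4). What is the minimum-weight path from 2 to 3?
5 (path: 2 -> 3; weights 5 = 5)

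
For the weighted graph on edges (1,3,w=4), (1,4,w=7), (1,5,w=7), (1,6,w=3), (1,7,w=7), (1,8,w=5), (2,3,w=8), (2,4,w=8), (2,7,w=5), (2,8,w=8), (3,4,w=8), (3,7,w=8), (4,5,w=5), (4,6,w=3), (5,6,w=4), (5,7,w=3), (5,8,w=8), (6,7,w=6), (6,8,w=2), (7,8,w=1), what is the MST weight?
21 (MST edges: (1,3,w=4), (1,6,w=3), (2,7,w=5), (4,6,w=3), (5,7,w=3), (6,8,w=2), (7,8,w=1); sum of weights 4 + 3 + 5 + 3 + 3 + 2 + 1 = 21)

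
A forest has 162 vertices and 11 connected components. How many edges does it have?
151 (Each of the 11 component trees on V_i vertices has V_i - 1 edges; summing gives V - C = 162 - 11 = 151)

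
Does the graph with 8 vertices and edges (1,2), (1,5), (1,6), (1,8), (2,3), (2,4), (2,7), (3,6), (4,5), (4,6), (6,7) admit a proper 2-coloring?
Yes. Partition: {1, 3, 4, 7}, {2, 5, 6, 8}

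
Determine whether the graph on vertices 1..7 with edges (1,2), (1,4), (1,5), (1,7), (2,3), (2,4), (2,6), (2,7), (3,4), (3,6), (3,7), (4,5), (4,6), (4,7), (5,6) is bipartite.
No (odd cycle of length 3: 4 -> 1 -> 2 -> 4)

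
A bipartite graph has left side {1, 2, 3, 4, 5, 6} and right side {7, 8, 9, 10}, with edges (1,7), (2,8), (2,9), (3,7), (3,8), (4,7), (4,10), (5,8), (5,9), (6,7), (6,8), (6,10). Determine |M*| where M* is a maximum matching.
4 (matching: (1,7), (2,9), (3,8), (4,10); upper bound min(|L|,|R|) = min(6,4) = 4)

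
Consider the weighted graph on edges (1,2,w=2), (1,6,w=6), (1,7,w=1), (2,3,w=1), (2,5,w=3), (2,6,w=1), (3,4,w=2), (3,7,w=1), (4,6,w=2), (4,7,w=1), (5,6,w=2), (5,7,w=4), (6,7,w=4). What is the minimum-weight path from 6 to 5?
2 (path: 6 -> 5; weights 2 = 2)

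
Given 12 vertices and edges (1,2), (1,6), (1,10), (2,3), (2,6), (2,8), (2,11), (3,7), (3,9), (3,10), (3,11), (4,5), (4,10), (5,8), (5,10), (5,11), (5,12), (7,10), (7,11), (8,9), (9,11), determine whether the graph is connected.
Yes (BFS from 1 visits [1, 2, 6, 10, 3, 8, 11, 4, 5, 7, 9, 12] — all 12 vertices reached)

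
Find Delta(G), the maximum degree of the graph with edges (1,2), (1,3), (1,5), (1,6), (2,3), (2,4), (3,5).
4 (attained at vertex 1)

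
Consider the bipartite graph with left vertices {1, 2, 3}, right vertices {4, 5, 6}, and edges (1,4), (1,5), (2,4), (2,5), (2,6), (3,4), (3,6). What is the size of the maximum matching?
3 (matching: (1,5), (2,6), (3,4); upper bound min(|L|,|R|) = min(3,3) = 3)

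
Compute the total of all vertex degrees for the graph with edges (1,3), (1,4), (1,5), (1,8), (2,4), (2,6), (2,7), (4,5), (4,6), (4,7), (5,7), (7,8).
24 (handshake: sum of degrees = 2|E| = 2 x 12 = 24)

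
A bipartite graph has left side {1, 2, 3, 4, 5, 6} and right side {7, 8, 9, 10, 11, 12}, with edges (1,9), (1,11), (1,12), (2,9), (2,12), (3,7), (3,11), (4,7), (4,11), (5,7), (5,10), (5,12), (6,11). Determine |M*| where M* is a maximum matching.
5 (matching: (1,12), (2,9), (3,11), (4,7), (5,10); upper bound min(|L|,|R|) = min(6,6) = 6)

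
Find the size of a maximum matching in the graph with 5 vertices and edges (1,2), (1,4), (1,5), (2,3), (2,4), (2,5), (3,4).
2 (matching: (1,4), (2,5); upper bound floor(n/2) = floor(5/2) = 2)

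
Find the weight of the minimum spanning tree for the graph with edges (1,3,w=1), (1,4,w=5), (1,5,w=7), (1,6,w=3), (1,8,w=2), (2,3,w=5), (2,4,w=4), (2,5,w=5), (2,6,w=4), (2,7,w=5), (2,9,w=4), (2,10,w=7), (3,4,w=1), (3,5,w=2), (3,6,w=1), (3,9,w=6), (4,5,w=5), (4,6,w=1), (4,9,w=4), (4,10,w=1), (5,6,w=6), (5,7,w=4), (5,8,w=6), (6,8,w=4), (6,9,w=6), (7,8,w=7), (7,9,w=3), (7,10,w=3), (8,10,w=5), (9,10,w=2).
17 (MST edges: (1,3,w=1), (1,8,w=2), (2,4,w=4), (3,4,w=1), (3,5,w=2), (3,6,w=1), (4,10,w=1), (7,9,w=3), (9,10,w=2); sum of weights 1 + 2 + 4 + 1 + 2 + 1 + 1 + 3 + 2 = 17)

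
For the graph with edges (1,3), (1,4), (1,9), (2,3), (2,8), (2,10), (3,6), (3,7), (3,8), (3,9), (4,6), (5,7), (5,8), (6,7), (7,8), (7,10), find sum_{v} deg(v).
32 (handshake: sum of degrees = 2|E| = 2 x 16 = 32)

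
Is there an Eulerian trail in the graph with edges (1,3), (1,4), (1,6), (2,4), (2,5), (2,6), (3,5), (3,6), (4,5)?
No (6 vertices have odd degree: {1, 2, 3, 4, 5, 6}; Eulerian path requires 0 or 2)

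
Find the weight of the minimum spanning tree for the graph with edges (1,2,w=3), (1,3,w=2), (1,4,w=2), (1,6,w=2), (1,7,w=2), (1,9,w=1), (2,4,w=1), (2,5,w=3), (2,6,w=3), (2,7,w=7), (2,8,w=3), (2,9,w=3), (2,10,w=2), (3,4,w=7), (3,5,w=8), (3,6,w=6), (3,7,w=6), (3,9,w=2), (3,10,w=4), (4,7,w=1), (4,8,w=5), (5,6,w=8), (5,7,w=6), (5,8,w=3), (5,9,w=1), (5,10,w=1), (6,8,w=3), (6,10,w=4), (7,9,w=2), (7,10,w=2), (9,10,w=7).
14 (MST edges: (1,3,w=2), (1,6,w=2), (1,7,w=2), (1,9,w=1), (2,4,w=1), (2,8,w=3), (4,7,w=1), (5,9,w=1), (5,10,w=1); sum of weights 2 + 2 + 2 + 1 + 1 + 3 + 1 + 1 + 1 = 14)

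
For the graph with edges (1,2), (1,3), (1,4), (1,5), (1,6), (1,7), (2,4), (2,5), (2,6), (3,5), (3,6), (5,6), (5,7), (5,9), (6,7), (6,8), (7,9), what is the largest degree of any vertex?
6 (attained at vertices 1, 5, 6)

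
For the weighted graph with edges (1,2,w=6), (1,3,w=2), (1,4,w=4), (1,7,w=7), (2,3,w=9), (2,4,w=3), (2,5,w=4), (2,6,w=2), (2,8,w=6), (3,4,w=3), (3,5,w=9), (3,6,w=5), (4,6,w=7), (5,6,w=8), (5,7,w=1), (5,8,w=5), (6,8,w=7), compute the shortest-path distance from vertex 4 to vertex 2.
3 (path: 4 -> 2; weights 3 = 3)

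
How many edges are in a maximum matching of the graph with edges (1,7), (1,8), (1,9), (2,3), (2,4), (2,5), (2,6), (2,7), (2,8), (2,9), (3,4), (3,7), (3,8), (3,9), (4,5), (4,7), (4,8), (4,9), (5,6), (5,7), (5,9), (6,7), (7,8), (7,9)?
4 (matching: (1,8), (2,6), (4,5), (7,9); upper bound floor(n/2) = floor(9/2) = 4)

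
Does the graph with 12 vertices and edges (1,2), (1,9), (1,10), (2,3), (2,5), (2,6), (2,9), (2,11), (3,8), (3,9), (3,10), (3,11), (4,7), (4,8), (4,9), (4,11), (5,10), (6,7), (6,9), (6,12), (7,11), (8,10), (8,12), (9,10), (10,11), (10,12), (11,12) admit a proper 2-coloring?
No (odd cycle of length 3: 2 -> 1 -> 9 -> 2)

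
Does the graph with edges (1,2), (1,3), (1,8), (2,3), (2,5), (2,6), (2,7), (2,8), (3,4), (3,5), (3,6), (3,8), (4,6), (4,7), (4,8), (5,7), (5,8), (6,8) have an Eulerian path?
Yes (the graph is connected and exactly 2 vertices have odd degree: {1, 7}; any Eulerian path must start and end at those)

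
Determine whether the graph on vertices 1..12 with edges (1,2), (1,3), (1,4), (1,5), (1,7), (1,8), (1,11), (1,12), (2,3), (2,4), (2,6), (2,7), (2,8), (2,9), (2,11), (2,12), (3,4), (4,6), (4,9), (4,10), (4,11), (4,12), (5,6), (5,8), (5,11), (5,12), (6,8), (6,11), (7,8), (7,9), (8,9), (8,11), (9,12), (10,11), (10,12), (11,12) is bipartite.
No (odd cycle of length 3: 12 -> 1 -> 11 -> 12)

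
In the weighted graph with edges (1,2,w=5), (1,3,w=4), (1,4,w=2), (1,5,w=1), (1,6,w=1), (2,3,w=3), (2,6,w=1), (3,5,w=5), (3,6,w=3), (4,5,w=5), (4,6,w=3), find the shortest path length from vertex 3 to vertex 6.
3 (path: 3 -> 6; weights 3 = 3)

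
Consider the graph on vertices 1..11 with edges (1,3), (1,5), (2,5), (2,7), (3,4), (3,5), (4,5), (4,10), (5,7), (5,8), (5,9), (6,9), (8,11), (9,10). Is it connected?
Yes (BFS from 1 visits [1, 3, 5, 4, 2, 7, 8, 9, 10, 11, 6] — all 11 vertices reached)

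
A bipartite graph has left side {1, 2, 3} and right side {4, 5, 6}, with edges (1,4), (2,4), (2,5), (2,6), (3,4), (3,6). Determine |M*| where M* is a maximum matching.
3 (matching: (1,4), (2,5), (3,6); upper bound min(|L|,|R|) = min(3,3) = 3)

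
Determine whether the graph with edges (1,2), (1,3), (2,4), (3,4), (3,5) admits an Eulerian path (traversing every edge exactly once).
Yes (the graph is connected and exactly 2 vertices have odd degree: {3, 5}; any Eulerian path must start and end at those)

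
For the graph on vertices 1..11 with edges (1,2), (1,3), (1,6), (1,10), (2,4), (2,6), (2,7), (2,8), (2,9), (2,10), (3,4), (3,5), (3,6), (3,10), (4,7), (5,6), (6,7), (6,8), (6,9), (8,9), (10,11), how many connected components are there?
1 (components: {1, 2, 3, 4, 5, 6, 7, 8, 9, 10, 11})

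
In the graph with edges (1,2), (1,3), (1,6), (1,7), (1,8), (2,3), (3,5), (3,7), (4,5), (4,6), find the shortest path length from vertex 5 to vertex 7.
2 (path: 5 -> 3 -> 7, 2 edges)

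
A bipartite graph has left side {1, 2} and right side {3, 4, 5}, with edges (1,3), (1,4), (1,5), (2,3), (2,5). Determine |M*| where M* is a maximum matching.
2 (matching: (1,4), (2,5); upper bound min(|L|,|R|) = min(2,3) = 2)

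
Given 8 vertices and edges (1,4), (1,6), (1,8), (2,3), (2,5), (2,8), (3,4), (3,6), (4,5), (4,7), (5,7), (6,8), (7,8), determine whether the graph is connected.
Yes (BFS from 1 visits [1, 4, 6, 8, 3, 5, 7, 2] — all 8 vertices reached)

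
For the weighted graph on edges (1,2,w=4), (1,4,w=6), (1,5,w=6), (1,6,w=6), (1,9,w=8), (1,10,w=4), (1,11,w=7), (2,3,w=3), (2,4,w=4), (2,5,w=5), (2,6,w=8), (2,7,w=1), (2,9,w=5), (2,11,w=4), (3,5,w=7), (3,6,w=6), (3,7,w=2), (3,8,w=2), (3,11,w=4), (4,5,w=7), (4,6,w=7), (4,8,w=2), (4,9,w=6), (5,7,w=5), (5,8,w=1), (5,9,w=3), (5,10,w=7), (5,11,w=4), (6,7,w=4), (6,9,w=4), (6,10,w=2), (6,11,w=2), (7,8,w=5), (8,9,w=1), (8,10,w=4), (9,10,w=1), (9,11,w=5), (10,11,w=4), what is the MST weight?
18 (MST edges: (1,2,w=4), (2,7,w=1), (3,7,w=2), (3,8,w=2), (4,8,w=2), (5,8,w=1), (6,10,w=2), (6,11,w=2), (8,9,w=1), (9,10,w=1); sum of weights 4 + 1 + 2 + 2 + 2 + 1 + 2 + 2 + 1 + 1 = 18)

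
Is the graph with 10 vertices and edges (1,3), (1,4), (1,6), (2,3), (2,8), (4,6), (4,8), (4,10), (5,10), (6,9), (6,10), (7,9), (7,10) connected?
Yes (BFS from 1 visits [1, 3, 4, 6, 2, 8, 10, 9, 5, 7] — all 10 vertices reached)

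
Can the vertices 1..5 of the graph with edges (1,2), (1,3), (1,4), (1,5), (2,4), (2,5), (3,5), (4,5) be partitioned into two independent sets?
No (odd cycle of length 3: 4 -> 1 -> 5 -> 4)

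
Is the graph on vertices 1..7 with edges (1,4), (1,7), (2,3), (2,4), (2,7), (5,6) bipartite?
Yes. Partition: {1, 2, 5}, {3, 4, 6, 7}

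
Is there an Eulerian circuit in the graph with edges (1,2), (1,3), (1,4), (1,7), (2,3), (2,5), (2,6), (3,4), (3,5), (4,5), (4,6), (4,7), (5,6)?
No (2 vertices have odd degree: {4, 6}; Eulerian circuit requires 0)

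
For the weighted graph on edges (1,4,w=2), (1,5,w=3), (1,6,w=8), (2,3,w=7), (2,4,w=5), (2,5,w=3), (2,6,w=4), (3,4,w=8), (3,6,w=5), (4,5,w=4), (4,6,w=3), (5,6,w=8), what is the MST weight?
16 (MST edges: (1,4,w=2), (1,5,w=3), (2,5,w=3), (3,6,w=5), (4,6,w=3); sum of weights 2 + 3 + 3 + 5 + 3 = 16)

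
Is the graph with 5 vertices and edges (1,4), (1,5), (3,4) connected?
No, it has 2 components: {1, 3, 4, 5}, {2}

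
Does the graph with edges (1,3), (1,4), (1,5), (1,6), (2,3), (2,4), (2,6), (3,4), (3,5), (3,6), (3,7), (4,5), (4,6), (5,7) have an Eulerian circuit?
No (2 vertices have odd degree: {2, 4}; Eulerian circuit requires 0)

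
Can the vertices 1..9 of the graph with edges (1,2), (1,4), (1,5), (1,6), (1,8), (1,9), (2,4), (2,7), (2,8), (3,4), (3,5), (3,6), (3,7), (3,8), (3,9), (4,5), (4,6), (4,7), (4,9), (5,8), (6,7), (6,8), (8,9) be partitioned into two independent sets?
No (odd cycle of length 3: 2 -> 1 -> 8 -> 2)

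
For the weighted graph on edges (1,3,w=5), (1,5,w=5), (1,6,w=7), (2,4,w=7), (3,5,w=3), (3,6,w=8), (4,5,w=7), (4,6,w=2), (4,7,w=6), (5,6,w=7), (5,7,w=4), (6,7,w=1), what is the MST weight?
22 (MST edges: (1,5,w=5), (2,4,w=7), (3,5,w=3), (4,6,w=2), (5,7,w=4), (6,7,w=1); sum of weights 5 + 7 + 3 + 2 + 4 + 1 = 22)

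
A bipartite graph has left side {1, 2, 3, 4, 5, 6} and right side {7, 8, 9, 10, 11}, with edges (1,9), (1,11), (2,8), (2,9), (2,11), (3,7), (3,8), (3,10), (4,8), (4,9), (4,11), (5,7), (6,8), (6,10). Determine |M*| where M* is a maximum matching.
5 (matching: (1,11), (2,9), (3,10), (4,8), (5,7); upper bound min(|L|,|R|) = min(6,5) = 5)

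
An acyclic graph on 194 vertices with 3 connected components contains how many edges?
191 (Each of the 3 component trees on V_i vertices has V_i - 1 edges; summing gives V - C = 194 - 3 = 191)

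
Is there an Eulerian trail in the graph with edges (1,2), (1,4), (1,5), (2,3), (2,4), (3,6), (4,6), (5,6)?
No (4 vertices have odd degree: {1, 2, 4, 6}; Eulerian path requires 0 or 2)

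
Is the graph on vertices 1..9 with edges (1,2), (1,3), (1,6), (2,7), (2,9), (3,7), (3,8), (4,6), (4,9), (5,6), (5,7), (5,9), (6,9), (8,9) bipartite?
No (odd cycle of length 5: 9 -> 2 -> 1 -> 3 -> 8 -> 9)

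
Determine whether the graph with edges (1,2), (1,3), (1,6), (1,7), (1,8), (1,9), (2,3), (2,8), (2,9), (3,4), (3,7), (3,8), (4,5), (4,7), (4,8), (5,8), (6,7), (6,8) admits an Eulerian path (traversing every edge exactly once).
Yes (the graph is connected and exactly 2 vertices have odd degree: {3, 6}; any Eulerian path must start and end at those)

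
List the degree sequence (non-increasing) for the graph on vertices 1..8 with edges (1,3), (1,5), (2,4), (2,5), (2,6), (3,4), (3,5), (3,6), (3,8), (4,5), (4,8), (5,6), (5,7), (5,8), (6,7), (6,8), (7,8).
[7, 5, 5, 5, 4, 3, 3, 2] (degrees: deg(1)=2, deg(2)=3, deg(3)=5, deg(4)=4, deg(5)=7, deg(6)=5, deg(7)=3, deg(8)=5)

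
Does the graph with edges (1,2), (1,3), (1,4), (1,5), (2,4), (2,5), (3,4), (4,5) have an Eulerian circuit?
No (2 vertices have odd degree: {2, 5}; Eulerian circuit requires 0)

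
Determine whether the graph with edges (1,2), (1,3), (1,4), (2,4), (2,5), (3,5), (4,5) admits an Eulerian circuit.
No (4 vertices have odd degree: {1, 2, 4, 5}; Eulerian circuit requires 0)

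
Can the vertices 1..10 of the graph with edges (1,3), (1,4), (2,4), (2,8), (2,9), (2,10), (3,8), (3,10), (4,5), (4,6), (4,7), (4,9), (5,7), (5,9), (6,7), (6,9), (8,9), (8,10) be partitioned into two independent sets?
No (odd cycle of length 5: 2 -> 4 -> 1 -> 3 -> 10 -> 2)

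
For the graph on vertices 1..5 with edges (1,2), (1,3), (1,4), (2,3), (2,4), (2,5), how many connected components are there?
1 (components: {1, 2, 3, 4, 5})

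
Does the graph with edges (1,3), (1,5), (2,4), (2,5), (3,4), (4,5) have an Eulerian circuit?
No (2 vertices have odd degree: {4, 5}; Eulerian circuit requires 0)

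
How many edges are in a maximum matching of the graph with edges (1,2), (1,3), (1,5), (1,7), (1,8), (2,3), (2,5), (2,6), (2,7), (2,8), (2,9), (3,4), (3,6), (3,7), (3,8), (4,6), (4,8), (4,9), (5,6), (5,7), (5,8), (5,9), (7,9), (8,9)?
4 (matching: (1,8), (2,6), (3,7), (5,9); upper bound floor(n/2) = floor(9/2) = 4)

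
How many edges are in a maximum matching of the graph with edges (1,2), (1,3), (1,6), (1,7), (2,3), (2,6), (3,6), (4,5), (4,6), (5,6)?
3 (matching: (1,7), (2,6), (4,5); upper bound floor(n/2) = floor(7/2) = 3)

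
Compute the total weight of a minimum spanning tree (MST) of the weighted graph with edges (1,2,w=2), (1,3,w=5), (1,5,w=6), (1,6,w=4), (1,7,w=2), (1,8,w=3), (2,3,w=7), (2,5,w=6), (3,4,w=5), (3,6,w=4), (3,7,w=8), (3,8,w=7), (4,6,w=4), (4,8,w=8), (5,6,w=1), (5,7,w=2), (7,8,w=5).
18 (MST edges: (1,2,w=2), (1,7,w=2), (1,8,w=3), (3,6,w=4), (4,6,w=4), (5,6,w=1), (5,7,w=2); sum of weights 2 + 2 + 3 + 4 + 4 + 1 + 2 = 18)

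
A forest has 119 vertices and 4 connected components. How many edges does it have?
115 (Each of the 4 component trees on V_i vertices has V_i - 1 edges; summing gives V - C = 119 - 4 = 115)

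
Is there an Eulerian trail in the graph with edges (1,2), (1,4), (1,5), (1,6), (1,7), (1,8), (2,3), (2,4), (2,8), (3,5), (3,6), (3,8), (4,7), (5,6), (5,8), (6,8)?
Yes (the graph is connected and exactly 2 vertices have odd degree: {4, 8}; any Eulerian path must start and end at those)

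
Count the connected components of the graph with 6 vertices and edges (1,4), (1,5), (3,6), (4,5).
3 (components: {1, 4, 5}, {2}, {3, 6})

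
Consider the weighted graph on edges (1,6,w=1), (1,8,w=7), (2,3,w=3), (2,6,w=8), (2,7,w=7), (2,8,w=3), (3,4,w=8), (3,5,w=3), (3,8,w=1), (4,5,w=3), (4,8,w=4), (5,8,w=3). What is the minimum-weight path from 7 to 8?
10 (path: 7 -> 2 -> 8; weights 7 + 3 = 10)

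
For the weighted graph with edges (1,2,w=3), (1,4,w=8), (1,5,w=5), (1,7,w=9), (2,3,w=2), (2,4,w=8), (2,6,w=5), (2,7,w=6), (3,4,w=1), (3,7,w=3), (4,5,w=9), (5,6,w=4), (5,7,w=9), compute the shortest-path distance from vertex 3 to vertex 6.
7 (path: 3 -> 2 -> 6; weights 2 + 5 = 7)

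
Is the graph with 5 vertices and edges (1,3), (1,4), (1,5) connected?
No, it has 2 components: {1, 3, 4, 5}, {2}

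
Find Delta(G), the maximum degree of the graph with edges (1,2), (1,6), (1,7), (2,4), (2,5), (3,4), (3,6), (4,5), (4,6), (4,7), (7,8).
5 (attained at vertex 4)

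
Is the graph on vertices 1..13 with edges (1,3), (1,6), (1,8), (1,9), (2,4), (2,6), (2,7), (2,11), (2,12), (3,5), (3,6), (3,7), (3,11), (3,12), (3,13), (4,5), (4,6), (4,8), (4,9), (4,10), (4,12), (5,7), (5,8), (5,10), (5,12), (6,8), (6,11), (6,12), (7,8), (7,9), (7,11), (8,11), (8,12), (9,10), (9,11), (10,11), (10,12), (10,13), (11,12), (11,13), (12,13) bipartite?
No (odd cycle of length 3: 3 -> 1 -> 6 -> 3)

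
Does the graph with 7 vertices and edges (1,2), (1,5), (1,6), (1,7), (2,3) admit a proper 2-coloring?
Yes. Partition: {1, 3, 4}, {2, 5, 6, 7}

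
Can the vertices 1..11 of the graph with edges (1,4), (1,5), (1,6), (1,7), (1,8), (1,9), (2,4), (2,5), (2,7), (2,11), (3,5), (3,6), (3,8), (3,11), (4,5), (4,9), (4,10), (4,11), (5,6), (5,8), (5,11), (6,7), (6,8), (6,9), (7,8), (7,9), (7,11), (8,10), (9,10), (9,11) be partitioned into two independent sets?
No (odd cycle of length 3: 6 -> 1 -> 9 -> 6)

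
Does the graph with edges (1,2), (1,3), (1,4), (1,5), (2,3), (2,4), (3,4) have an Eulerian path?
No (4 vertices have odd degree: {2, 3, 4, 5}; Eulerian path requires 0 or 2)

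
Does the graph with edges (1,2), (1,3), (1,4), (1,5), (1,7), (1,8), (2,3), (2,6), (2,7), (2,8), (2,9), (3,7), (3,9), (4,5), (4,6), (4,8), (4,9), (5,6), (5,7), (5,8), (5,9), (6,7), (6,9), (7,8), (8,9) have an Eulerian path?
Yes (the graph is connected and exactly 2 vertices have odd degree: {4, 6}; any Eulerian path must start and end at those)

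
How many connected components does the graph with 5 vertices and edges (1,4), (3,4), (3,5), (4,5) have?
2 (components: {1, 3, 4, 5}, {2})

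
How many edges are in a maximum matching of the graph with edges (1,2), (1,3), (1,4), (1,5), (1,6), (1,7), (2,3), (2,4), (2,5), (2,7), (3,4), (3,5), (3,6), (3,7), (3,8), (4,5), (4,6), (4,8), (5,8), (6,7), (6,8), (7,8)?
4 (matching: (1,6), (2,7), (3,8), (4,5); upper bound floor(n/2) = floor(8/2) = 4)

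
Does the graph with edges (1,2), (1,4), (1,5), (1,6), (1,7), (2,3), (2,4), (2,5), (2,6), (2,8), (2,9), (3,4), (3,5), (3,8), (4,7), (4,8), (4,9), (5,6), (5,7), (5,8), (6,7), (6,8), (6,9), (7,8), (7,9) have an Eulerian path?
Yes (the graph is connected and exactly 2 vertices have odd degree: {1, 2}; any Eulerian path must start and end at those)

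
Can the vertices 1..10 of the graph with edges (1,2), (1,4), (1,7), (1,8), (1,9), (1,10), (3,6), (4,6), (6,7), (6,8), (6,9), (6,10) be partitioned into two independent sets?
Yes. Partition: {1, 5, 6}, {2, 3, 4, 7, 8, 9, 10}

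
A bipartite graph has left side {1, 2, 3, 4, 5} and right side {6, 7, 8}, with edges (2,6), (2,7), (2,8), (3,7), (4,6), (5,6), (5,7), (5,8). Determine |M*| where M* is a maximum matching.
3 (matching: (2,8), (3,7), (4,6); upper bound min(|L|,|R|) = min(5,3) = 3)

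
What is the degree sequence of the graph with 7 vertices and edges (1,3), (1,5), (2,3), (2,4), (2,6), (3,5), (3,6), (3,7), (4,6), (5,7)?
[5, 3, 3, 3, 2, 2, 2] (degrees: deg(1)=2, deg(2)=3, deg(3)=5, deg(4)=2, deg(5)=3, deg(6)=3, deg(7)=2)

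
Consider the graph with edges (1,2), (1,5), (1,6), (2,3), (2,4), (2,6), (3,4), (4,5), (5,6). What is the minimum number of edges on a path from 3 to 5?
2 (path: 3 -> 4 -> 5, 2 edges)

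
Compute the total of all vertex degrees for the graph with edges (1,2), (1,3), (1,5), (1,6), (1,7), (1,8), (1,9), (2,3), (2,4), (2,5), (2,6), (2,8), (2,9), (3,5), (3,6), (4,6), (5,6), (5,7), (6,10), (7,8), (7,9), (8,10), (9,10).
46 (handshake: sum of degrees = 2|E| = 2 x 23 = 46)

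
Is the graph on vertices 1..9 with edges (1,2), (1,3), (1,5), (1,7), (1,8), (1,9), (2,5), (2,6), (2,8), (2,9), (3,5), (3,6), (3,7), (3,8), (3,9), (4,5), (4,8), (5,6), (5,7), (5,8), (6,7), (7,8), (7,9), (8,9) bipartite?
No (odd cycle of length 3: 9 -> 1 -> 2 -> 9)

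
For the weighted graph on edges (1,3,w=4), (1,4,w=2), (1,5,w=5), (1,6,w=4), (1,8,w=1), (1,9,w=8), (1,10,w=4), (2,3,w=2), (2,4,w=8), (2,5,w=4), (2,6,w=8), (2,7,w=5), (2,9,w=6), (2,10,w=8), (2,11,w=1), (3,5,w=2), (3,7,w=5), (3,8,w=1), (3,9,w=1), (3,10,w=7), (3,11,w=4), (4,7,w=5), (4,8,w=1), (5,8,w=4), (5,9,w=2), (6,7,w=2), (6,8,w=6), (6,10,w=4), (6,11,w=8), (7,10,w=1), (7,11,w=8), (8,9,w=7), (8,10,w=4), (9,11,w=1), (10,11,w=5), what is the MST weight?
15 (MST edges: (1,6,w=4), (1,8,w=1), (2,11,w=1), (3,5,w=2), (3,8,w=1), (3,9,w=1), (4,8,w=1), (6,7,w=2), (7,10,w=1), (9,11,w=1); sum of weights 4 + 1 + 1 + 2 + 1 + 1 + 1 + 2 + 1 + 1 = 15)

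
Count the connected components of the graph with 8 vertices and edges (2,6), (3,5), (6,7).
5 (components: {1}, {2, 6, 7}, {3, 5}, {4}, {8})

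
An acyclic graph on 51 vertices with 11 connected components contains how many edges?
40 (Each of the 11 component trees on V_i vertices has V_i - 1 edges; summing gives V - C = 51 - 11 = 40)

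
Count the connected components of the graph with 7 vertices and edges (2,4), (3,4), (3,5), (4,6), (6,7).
2 (components: {1}, {2, 3, 4, 5, 6, 7})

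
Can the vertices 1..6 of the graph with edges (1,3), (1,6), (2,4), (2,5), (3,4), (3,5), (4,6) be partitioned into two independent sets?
Yes. Partition: {1, 4, 5}, {2, 3, 6}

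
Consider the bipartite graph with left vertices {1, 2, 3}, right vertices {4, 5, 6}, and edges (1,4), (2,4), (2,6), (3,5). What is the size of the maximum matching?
3 (matching: (1,4), (2,6), (3,5); upper bound min(|L|,|R|) = min(3,3) = 3)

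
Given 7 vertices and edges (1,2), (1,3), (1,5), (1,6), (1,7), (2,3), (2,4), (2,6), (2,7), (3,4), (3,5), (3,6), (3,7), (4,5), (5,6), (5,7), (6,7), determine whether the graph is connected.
Yes (BFS from 1 visits [1, 2, 3, 5, 6, 7, 4] — all 7 vertices reached)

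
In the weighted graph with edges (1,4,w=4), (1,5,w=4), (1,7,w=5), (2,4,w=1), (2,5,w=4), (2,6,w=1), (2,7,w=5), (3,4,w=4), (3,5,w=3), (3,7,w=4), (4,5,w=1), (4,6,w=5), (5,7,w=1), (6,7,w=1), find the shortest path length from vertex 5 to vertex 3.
3 (path: 5 -> 3; weights 3 = 3)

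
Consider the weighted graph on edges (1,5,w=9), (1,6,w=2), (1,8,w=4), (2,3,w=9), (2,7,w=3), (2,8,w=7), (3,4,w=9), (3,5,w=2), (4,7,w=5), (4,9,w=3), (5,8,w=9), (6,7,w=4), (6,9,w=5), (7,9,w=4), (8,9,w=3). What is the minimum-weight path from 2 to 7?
3 (path: 2 -> 7; weights 3 = 3)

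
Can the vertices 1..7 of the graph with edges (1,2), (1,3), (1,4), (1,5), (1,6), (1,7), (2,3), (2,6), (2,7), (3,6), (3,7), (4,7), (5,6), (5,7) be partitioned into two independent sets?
No (odd cycle of length 3: 2 -> 1 -> 3 -> 2)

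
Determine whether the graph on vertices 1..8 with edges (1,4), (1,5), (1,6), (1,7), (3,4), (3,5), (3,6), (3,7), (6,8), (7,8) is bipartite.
Yes. Partition: {1, 2, 3, 8}, {4, 5, 6, 7}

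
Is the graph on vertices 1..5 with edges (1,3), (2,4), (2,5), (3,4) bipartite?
Yes. Partition: {1, 4, 5}, {2, 3}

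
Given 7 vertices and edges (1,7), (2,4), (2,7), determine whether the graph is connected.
No, it has 4 components: {1, 2, 4, 7}, {3}, {5}, {6}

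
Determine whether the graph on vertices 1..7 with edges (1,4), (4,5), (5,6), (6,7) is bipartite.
Yes. Partition: {1, 2, 3, 5, 7}, {4, 6}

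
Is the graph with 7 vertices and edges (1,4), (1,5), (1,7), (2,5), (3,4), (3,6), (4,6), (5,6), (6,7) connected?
Yes (BFS from 1 visits [1, 4, 5, 7, 3, 6, 2] — all 7 vertices reached)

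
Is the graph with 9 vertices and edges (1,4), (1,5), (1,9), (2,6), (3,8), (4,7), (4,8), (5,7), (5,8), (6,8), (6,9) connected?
Yes (BFS from 1 visits [1, 4, 5, 9, 7, 8, 6, 3, 2] — all 9 vertices reached)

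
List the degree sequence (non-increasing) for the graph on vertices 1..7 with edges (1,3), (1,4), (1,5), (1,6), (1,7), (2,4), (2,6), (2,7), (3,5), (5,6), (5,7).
[5, 4, 3, 3, 3, 2, 2] (degrees: deg(1)=5, deg(2)=3, deg(3)=2, deg(4)=2, deg(5)=4, deg(6)=3, deg(7)=3)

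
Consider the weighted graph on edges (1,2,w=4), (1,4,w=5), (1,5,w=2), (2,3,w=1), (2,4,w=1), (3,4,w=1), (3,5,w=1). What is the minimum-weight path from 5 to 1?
2 (path: 5 -> 1; weights 2 = 2)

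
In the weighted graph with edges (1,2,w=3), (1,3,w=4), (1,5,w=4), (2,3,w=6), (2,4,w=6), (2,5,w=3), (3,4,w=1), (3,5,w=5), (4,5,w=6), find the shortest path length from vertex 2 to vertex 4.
6 (path: 2 -> 4; weights 6 = 6)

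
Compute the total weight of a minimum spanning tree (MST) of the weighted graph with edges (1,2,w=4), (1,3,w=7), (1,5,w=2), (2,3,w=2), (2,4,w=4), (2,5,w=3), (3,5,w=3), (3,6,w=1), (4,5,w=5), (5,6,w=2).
11 (MST edges: (1,5,w=2), (2,3,w=2), (2,4,w=4), (3,6,w=1), (5,6,w=2); sum of weights 2 + 2 + 4 + 1 + 2 = 11)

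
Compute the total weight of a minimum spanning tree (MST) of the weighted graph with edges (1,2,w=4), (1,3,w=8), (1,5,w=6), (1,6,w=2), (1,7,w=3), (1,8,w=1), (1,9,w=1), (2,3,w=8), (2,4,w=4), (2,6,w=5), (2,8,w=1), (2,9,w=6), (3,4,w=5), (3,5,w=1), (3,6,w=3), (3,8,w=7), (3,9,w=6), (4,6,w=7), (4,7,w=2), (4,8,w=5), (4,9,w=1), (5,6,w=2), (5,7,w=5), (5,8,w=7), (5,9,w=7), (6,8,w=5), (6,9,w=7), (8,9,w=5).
11 (MST edges: (1,6,w=2), (1,8,w=1), (1,9,w=1), (2,8,w=1), (3,5,w=1), (4,7,w=2), (4,9,w=1), (5,6,w=2); sum of weights 2 + 1 + 1 + 1 + 1 + 2 + 1 + 2 = 11)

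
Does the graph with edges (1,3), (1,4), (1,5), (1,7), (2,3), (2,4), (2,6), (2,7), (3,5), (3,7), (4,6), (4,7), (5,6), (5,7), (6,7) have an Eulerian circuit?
Yes (the graph is connected and all 7 vertices have even degree)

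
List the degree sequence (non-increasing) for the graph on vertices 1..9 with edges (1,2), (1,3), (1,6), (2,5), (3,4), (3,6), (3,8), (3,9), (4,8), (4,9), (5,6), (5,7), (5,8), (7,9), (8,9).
[5, 4, 4, 4, 3, 3, 3, 2, 2] (degrees: deg(1)=3, deg(2)=2, deg(3)=5, deg(4)=3, deg(5)=4, deg(6)=3, deg(7)=2, deg(8)=4, deg(9)=4)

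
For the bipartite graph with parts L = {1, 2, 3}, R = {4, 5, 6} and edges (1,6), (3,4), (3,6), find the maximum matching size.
2 (matching: (1,6), (3,4); upper bound min(|L|,|R|) = min(3,3) = 3)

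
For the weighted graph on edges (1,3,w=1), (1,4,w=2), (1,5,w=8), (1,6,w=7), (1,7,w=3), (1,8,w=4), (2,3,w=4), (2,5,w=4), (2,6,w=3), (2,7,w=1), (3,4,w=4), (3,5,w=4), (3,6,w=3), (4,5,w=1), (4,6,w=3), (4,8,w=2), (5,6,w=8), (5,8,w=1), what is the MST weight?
12 (MST edges: (1,3,w=1), (1,4,w=2), (1,7,w=3), (2,6,w=3), (2,7,w=1), (4,5,w=1), (5,8,w=1); sum of weights 1 + 2 + 3 + 3 + 1 + 1 + 1 = 12)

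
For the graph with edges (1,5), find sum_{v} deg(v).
2 (handshake: sum of degrees = 2|E| = 2 x 1 = 2)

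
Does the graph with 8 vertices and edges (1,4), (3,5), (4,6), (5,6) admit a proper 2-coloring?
Yes. Partition: {1, 2, 3, 6, 7, 8}, {4, 5}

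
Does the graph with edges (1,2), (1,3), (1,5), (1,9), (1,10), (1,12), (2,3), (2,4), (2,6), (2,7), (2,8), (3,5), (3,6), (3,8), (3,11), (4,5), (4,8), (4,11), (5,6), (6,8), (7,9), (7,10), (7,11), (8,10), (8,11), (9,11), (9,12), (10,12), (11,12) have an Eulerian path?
Yes — and in fact it has an Eulerian circuit (the graph is connected and all 12 vertices have even degree)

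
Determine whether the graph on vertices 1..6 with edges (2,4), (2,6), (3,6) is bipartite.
Yes. Partition: {1, 2, 3, 5}, {4, 6}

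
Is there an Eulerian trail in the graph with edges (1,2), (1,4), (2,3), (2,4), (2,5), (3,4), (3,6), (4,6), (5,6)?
Yes (the graph is connected and exactly 2 vertices have odd degree: {3, 6}; any Eulerian path must start and end at those)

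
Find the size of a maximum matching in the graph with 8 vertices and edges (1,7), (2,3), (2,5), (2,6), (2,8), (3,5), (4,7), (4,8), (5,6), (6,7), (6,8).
4 (matching: (1,7), (2,6), (3,5), (4,8); upper bound floor(n/2) = floor(8/2) = 4)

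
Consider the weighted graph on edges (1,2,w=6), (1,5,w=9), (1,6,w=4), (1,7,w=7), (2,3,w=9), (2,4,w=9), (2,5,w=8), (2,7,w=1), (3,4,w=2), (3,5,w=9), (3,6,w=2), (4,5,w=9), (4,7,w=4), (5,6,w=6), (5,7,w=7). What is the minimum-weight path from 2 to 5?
8 (path: 2 -> 5; weights 8 = 8)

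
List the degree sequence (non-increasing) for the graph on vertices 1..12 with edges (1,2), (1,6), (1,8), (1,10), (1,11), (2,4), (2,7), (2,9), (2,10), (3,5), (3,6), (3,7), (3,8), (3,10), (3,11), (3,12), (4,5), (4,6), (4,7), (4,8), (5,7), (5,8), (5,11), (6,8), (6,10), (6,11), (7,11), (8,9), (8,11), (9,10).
[7, 7, 6, 6, 5, 5, 5, 5, 5, 5, 3, 1] (degrees: deg(1)=5, deg(2)=5, deg(3)=7, deg(4)=5, deg(5)=5, deg(6)=6, deg(7)=5, deg(8)=7, deg(9)=3, deg(10)=5, deg(11)=6, deg(12)=1)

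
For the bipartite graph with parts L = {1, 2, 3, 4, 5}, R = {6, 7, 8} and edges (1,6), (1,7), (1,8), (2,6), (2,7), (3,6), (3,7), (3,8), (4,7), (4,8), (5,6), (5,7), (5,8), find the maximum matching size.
3 (matching: (1,8), (2,7), (3,6); upper bound min(|L|,|R|) = min(5,3) = 3)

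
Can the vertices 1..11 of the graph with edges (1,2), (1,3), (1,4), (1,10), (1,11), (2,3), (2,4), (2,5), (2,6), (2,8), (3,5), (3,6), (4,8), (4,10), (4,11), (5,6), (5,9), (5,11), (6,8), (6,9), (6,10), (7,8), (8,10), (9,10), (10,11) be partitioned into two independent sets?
No (odd cycle of length 3: 2 -> 1 -> 4 -> 2)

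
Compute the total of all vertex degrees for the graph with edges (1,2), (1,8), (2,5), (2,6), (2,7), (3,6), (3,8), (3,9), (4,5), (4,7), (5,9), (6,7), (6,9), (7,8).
28 (handshake: sum of degrees = 2|E| = 2 x 14 = 28)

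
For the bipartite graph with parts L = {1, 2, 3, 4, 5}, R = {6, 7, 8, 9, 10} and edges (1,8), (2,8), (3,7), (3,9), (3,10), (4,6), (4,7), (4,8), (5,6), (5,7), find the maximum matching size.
4 (matching: (1,8), (3,10), (4,7), (5,6); upper bound min(|L|,|R|) = min(5,5) = 5)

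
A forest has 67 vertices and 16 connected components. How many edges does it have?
51 (Each of the 16 component trees on V_i vertices has V_i - 1 edges; summing gives V - C = 67 - 16 = 51)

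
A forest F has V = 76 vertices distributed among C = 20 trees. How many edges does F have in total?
56 (Each of the 20 component trees on V_i vertices has V_i - 1 edges; summing gives V - C = 76 - 20 = 56)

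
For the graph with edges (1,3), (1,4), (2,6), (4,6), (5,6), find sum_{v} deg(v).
10 (handshake: sum of degrees = 2|E| = 2 x 5 = 10)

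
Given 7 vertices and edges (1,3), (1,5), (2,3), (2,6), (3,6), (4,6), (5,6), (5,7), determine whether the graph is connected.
Yes (BFS from 1 visits [1, 3, 5, 2, 6, 7, 4] — all 7 vertices reached)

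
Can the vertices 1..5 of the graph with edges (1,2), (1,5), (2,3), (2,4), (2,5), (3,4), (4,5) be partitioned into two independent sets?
No (odd cycle of length 3: 2 -> 1 -> 5 -> 2)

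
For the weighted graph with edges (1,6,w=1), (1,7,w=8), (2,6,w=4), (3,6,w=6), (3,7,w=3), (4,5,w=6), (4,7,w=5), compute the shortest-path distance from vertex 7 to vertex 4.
5 (path: 7 -> 4; weights 5 = 5)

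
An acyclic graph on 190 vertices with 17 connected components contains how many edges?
173 (Each of the 17 component trees on V_i vertices has V_i - 1 edges; summing gives V - C = 190 - 17 = 173)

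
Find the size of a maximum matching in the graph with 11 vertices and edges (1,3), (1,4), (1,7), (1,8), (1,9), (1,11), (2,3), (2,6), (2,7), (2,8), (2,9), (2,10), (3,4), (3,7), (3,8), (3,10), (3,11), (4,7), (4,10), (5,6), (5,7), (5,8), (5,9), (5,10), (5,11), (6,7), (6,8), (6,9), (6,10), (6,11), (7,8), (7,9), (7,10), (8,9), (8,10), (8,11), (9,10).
5 (matching: (1,3), (4,10), (5,11), (6,8), (7,9); upper bound floor(n/2) = floor(11/2) = 5)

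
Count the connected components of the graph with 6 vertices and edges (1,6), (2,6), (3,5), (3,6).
2 (components: {1, 2, 3, 5, 6}, {4})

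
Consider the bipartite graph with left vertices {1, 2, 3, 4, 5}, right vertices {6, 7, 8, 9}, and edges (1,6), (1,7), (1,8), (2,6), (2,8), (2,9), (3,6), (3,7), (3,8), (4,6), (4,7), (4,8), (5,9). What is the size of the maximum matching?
4 (matching: (1,8), (2,9), (3,7), (4,6); upper bound min(|L|,|R|) = min(5,4) = 4)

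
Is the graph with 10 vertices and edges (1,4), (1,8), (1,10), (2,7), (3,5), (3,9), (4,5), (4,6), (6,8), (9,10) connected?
No, it has 2 components: {1, 3, 4, 5, 6, 8, 9, 10}, {2, 7}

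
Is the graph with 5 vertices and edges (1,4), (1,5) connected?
No, it has 3 components: {1, 4, 5}, {2}, {3}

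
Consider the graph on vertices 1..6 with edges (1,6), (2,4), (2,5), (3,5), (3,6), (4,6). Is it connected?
Yes (BFS from 1 visits [1, 6, 3, 4, 5, 2] — all 6 vertices reached)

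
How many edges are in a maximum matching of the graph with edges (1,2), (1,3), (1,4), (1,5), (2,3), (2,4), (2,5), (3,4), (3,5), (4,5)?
2 (matching: (1,5), (2,4); upper bound floor(n/2) = floor(5/2) = 2)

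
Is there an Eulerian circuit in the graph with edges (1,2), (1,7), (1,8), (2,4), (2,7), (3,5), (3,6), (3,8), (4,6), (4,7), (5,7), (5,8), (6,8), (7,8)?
No (8 vertices have odd degree: {1, 2, 3, 4, 5, 6, 7, 8}; Eulerian circuit requires 0)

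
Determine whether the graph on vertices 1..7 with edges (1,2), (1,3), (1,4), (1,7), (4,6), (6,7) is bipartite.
Yes. Partition: {1, 5, 6}, {2, 3, 4, 7}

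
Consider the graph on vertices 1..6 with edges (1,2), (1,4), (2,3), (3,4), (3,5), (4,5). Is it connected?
No, it has 2 components: {1, 2, 3, 4, 5}, {6}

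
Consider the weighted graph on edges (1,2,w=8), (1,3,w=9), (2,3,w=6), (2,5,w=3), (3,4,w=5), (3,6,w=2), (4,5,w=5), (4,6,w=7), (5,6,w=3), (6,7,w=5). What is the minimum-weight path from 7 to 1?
16 (path: 7 -> 6 -> 3 -> 1; weights 5 + 2 + 9 = 16)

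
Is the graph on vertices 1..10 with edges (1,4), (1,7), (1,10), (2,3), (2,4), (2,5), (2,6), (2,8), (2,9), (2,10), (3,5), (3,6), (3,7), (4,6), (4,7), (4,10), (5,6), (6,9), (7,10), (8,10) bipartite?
No (odd cycle of length 3: 4 -> 1 -> 10 -> 4)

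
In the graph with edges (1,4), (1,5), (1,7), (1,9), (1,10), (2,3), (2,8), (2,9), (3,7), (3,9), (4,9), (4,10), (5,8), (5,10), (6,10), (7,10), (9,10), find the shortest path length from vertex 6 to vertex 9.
2 (path: 6 -> 10 -> 9, 2 edges)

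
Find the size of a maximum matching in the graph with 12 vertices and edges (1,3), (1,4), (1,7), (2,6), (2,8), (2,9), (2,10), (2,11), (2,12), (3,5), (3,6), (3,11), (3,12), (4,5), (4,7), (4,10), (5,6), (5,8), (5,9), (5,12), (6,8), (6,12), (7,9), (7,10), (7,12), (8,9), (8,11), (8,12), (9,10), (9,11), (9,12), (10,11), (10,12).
6 (matching: (1,4), (2,10), (3,6), (5,9), (7,12), (8,11); upper bound floor(n/2) = floor(12/2) = 6)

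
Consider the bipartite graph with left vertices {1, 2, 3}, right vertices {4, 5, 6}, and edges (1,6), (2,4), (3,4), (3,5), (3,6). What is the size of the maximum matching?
3 (matching: (1,6), (2,4), (3,5); upper bound min(|L|,|R|) = min(3,3) = 3)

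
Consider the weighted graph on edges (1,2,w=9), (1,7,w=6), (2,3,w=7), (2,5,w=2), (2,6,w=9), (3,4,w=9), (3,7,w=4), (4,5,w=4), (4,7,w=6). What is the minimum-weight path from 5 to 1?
11 (path: 5 -> 2 -> 1; weights 2 + 9 = 11)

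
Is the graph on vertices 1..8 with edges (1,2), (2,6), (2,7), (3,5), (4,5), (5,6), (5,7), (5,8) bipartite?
Yes. Partition: {1, 3, 4, 6, 7, 8}, {2, 5}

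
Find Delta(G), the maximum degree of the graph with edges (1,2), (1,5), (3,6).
2 (attained at vertex 1)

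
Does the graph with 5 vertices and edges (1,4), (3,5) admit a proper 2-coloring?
Yes. Partition: {1, 2, 3}, {4, 5}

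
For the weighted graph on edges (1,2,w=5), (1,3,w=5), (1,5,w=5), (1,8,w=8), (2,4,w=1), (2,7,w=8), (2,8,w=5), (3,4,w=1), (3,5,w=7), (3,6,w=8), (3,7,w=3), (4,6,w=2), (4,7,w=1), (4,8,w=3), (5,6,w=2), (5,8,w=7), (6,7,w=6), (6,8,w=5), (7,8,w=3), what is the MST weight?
15 (MST edges: (1,5,w=5), (2,4,w=1), (3,4,w=1), (4,6,w=2), (4,7,w=1), (4,8,w=3), (5,6,w=2); sum of weights 5 + 1 + 1 + 2 + 1 + 3 + 2 = 15)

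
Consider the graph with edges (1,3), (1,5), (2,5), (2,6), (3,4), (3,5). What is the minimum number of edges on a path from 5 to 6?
2 (path: 5 -> 2 -> 6, 2 edges)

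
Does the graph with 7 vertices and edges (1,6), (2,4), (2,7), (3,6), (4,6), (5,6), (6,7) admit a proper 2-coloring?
Yes. Partition: {1, 3, 4, 5, 7}, {2, 6}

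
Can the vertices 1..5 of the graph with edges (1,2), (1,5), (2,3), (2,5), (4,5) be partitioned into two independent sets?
No (odd cycle of length 3: 2 -> 1 -> 5 -> 2)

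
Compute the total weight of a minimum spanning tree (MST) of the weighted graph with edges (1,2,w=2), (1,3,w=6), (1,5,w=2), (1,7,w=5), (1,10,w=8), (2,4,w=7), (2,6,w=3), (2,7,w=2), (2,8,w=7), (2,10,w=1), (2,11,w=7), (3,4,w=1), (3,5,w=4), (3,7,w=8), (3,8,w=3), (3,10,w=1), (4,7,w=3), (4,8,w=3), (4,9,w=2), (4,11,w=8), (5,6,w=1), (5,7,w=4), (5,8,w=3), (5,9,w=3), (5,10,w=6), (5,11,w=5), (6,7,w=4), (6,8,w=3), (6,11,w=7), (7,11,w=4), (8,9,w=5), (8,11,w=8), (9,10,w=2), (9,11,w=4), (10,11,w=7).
19 (MST edges: (1,2,w=2), (1,5,w=2), (2,7,w=2), (2,10,w=1), (3,4,w=1), (3,8,w=3), (3,10,w=1), (4,9,w=2), (5,6,w=1), (7,11,w=4); sum of weights 2 + 2 + 2 + 1 + 1 + 3 + 1 + 2 + 1 + 4 = 19)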